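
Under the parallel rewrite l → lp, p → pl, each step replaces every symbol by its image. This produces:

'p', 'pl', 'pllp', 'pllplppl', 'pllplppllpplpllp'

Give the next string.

pllplppllpplpllplpplpllppllplppl

Replace each of the 16 characters of pllplppllpplpllp in place — pl lp lp pl lp pl pl lp lp pl pl lp pl lp lp pl — and concatenate.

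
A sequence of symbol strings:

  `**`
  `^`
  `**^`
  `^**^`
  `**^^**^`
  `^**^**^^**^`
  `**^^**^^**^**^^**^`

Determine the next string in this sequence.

Each term (from the third on) is the two preceding terms concatenated in order: term 3 = **·^ = **^.
Continuing: ^**^**^^**^ · **^^**^^**^**^^**^ gives term 8.

^**^**^^**^**^^**^^**^**^^**^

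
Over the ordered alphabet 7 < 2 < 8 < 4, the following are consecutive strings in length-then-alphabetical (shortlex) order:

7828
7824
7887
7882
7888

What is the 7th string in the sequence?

7847

Advancing 2 positions from 7888 through 7888 → 7884 reaches term 7.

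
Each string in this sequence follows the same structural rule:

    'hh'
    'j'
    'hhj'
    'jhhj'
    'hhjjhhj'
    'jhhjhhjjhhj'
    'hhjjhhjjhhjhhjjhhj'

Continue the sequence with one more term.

This is a Fibonacci-style word recurrence s(k) = s(k−2)·s(k−1): e.g. hh·j = hhj.
Continuing: jhhjhhjjhhj · hhjjhhjjhhjhhjjhhj gives term 8.

jhhjhhjjhhjhhjjhhjjhhjhhjjhhj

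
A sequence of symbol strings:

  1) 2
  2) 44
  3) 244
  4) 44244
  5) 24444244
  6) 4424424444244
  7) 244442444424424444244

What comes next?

This is a Fibonacci-style word recurrence s(k) = s(k−2)·s(k−1): e.g. 2·44 = 244.
So term 8 is 4424424444244·244442444424424444244.

4424424444244244442444424424444244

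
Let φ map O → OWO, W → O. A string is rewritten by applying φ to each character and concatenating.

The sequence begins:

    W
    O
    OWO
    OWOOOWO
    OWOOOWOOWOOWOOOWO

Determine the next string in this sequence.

Rewriting the 17 symbols of OWOOOWOOWOOWOOOWO one by one yields OWO O OWO OWO OWO O OWO OWO O OWO OWO O OWO OWO OWO O OWO; concatenated:

OWOOOWOOWOOWOOOWOOWOOOWOOWOOOWOOWOOWOOOWO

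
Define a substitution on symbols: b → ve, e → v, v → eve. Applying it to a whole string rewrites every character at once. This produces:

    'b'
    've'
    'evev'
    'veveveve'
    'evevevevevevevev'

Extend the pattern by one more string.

Replace each of the 16 characters of evevevevevevevev in place — v eve v eve v eve v eve v eve v eve v eve v eve — and concatenate.

veveveveveveveveveveveveveveveve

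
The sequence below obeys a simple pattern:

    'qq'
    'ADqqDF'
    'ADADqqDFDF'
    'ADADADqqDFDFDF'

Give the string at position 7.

ADADADADADADqqDFDFDFDFDFDF

Every step adds AD to the front and DF to the end of the previous string.
From ADADADqqDFDFDF, 3 further steps: ADADADqqDFDFDF → ADADADADqqDFDFDFDF → ADADADADADqqDFDFDFDFDF → (answer).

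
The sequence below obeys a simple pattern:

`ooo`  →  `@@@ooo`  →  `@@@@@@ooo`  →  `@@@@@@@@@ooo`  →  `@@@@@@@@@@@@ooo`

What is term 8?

The strings grow by a fixed prefix @@@ each time.
From @@@@@@@@@@@@ooo, 3 further steps: @@@@@@@@@@@@ooo → @@@@@@@@@@@@@@@ooo → @@@@@@@@@@@@@@@@@@ooo → (answer).

@@@@@@@@@@@@@@@@@@@@@ooo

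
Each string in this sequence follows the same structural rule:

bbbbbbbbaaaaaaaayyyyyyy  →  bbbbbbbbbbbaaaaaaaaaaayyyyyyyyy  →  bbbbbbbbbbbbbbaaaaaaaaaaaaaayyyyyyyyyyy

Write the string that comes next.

Term n consists of 3n-1 b's, followed by 3n-1 a's, followed by 2n+1 y's, where the shown terms are n = 3, 4, 5.
For the next term, n = 6, so the run lengths are 17, 17, 13.

bbbbbbbbbbbbbbbbbaaaaaaaaaaaaaaaaayyyyyyyyyyyyy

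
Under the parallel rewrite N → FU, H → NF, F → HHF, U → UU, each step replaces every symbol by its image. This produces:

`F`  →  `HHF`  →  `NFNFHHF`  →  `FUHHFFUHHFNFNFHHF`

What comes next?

φ(FUHHFFUHHFNFNFHHF) expands symbol-by-symbol to HHF UU NF NF HHF HHF UU NF NF HHF FU HHF FU HHF NF NF HHF; joining the 17 pieces gives the next term.

HHFUUNFNFHHFHHFUUNFNFHHFFUHHFFUHHFNFNFHHF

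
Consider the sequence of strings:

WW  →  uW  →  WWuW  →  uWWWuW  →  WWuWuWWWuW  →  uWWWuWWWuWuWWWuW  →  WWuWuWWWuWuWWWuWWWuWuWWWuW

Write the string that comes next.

Each term (from the third on) is the two preceding terms concatenated in order: term 3 = WW·uW = WWuW.
The next term joins uWWWuWWWuWuWWWuW and WWuWuWWWuWuWWWuWWWuWuWWWuW.

uWWWuWWWuWuWWWuWWWuWuWWWuWuWWWuWWWuWuWWWuW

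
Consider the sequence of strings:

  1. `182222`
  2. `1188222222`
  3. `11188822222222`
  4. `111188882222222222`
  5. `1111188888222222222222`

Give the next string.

Reading off run lengths: 1 runs 1, 2, 3, 4, 5; 8 runs 1, 2, 3, 4, 5; 2 runs 4, 6, 8, 10, 12 — each is linear in n, where the shown terms are n = 2, 3, 4, 5, 6.
Setting n = 7 gives 6, 6, 14 characters in each block.

11111188888822222222222222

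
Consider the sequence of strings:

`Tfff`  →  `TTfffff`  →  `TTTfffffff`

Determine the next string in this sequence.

Each string has the form T^{n} f^{2n+1} (n = 1, 2, …).
For the next term, n = 4, so the run lengths are 4, 9.

TTTTfffffffff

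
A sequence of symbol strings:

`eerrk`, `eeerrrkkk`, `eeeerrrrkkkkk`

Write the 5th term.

eeeeeerrrrrrkkkkkkkkk

Reading off run lengths: e runs 2, 3, 4; r runs 2, 3, 4; k runs 1, 3, 5 — each is linear in n (n = 1, 2, …).
Setting n = 5 gives 6, 6, 9 characters in each block.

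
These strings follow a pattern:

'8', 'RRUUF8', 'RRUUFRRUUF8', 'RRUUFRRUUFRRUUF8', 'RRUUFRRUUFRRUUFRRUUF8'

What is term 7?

RRUUFRRUUFRRUUFRRUUFRRUUFRRUUF8

The strings grow by a fixed prefix RRUUF each time.
From RRUUFRRUUFRRUUFRRUUF8, 2 further steps: RRUUFRRUUFRRUUFRRUUF8 → RRUUFRRUUFRRUUFRRUUFRRUUF8 → (answer).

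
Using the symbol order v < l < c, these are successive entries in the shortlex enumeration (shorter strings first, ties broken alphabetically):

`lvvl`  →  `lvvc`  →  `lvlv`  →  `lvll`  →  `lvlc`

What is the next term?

Treat lvlc as a base-3 numeral over the given alphabet and add one, carrying through any trailing c's.

lvcv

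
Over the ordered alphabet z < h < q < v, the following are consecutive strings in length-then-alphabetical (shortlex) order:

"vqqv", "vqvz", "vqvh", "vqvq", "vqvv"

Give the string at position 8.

vvzq

Advancing 3 positions from vqvv through vqvv → vvzz → vvzh reaches term 8.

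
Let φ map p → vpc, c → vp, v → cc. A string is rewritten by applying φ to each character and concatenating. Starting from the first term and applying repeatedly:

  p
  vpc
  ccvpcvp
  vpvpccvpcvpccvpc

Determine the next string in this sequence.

Replace each of the 16 characters of vpvpccvpcvpccvpc in place — cc vpc cc vpc vp vp cc vpc vp cc vpc vp vp cc vpc vp — and concatenate.

ccvpcccvpcvpvpccvpcvpccvpcvpvpccvpcvp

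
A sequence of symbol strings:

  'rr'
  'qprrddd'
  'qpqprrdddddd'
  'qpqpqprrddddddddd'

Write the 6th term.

Each term wraps the previous one in qp on the left and ddd on the right.
From qpqpqprrddddddddd, 2 further steps: qpqpqprrddddddddd → qpqpqpqprrdddddddddddd → (answer).

qpqpqpqpqprrddddddddddddddd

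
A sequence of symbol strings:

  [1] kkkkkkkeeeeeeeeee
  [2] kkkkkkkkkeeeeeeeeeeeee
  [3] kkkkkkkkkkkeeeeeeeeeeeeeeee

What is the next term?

Reading off run lengths: k runs 7, 9, 11; e runs 10, 13, 16 — each is linear in n, where the shown terms are n = 3, 4, 5.
For the next term, n = 6, so the run lengths are 13, 19.

kkkkkkkkkkkkkeeeeeeeeeeeeeeeeeee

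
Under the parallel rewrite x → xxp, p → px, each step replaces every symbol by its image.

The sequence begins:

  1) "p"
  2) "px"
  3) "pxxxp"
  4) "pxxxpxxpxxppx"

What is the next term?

pxxxpxxpxxppxxxpxxppxxxpxxppxpxxxp

Applying the rule to each of the 13 symbols of pxxxpxxpxxppx gives the pieces px xxp xxp xxp px xxp xxp px xxp xxp px px xxp, which concatenate to the answer.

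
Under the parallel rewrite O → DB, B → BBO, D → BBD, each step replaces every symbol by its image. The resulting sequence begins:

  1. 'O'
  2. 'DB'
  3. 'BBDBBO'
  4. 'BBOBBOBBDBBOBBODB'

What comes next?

φ(BBOBBOBBDBBOBBODB) expands symbol-by-symbol to BBO BBO DB BBO BBO DB BBO BBO BBD BBO BBO DB BBO BBO DB BBD BBO; joining the 17 pieces gives the next term.

BBOBBODBBBOBBODBBBOBBOBBDBBOBBODBBBOBBODBBBDBBO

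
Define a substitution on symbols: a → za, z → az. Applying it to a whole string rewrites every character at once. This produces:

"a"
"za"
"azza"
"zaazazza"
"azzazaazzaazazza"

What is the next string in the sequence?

Rewriting the 16 symbols of azzazaazzaazazza one by one yields za az az za az za za az az za za az za az az za; concatenated:

zaazazzaazzazaazazzazaazzaazazza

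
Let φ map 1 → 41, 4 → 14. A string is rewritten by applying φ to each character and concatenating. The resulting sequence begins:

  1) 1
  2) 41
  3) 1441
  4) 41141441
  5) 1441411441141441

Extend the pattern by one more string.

Applying the rule to each of the 16 symbols of 1441411441141441 gives the pieces 41 14 14 41 14 41 41 14 14 41 41 14 41 14 14 41, which concatenate to the answer.

41141441144141141441411441141441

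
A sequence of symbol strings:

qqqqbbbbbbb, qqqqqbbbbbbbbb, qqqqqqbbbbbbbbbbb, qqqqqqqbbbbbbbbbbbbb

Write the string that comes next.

qqqqqqqqbbbbbbbbbbbbbbb

The n-th term is n+1 q's then 2n+1 b's, where the shown terms are n = 3, 4, 5, 6.
At n = 7 the blocks have lengths 8, 15.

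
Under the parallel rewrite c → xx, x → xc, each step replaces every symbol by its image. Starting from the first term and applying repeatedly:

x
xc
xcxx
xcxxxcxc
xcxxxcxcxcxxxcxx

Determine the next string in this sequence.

Replace each of the 16 characters of xcxxxcxcxcxxxcxx in place — xc xx xc xc xc xx xc xx xc xx xc xc xc xx xc xc — and concatenate.

xcxxxcxcxcxxxcxxxcxxxcxcxcxxxcxc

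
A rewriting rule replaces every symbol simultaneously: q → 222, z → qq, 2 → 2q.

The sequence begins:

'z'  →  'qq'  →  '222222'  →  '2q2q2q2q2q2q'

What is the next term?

2q2222q2222q2222q2222q2222q222

Rewriting each symbol of 2q2q2q2q2q2q: 2→2q, q→222, 2→2q, q→222, 2→2q, q→222, 2→2q, q→222, 2→2q, q→222, 2→2q, q→222, which concatenates to 2q 222 2q 222 2q 222 2q 222 2q 222 2q 222.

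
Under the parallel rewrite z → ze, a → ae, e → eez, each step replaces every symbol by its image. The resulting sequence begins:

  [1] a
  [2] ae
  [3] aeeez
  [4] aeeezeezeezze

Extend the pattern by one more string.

aeeezeezeezzeeezeezzeeezeezzezeeez

Replace each of the 13 characters of aeeezeezeezze in place — ae eez eez eez ze eez eez ze eez eez ze ze eez — and concatenate.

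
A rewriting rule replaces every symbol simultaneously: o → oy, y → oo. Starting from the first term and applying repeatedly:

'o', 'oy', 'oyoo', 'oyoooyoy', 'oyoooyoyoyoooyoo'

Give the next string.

oyoooyoyoyoooyoooyoooyoyoyoooyoy

Applying the rule to each of the 16 symbols of oyoooyoyoyoooyoo gives the pieces oy oo oy oy oy oo oy oo oy oo oy oy oy oo oy oy, which concatenate to the answer.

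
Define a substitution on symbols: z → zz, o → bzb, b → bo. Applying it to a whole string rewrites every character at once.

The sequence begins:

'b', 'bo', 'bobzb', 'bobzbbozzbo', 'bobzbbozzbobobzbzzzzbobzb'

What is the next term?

bobzbbozzbobobzbzzzzbobzbbobzbbozzbozzzzzzzzbobzbbozzbo

φ(bobzbbozzbobobzbzzzzbobzb) expands symbol-by-symbol to bo bzb bo zz bo bo bzb zz zz bo bzb bo bzb bo zz bo zz zz zz zz bo bzb bo zz bo; joining the 25 pieces gives the next term.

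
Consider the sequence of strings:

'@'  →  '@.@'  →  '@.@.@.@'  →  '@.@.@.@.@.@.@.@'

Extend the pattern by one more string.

Every step duplicates the string with '.' between the halves.
So the next term is two copies of @.@.@.@.@.@.@.@ with '.' between the halves.

@.@.@.@.@.@.@.@.@.@.@.@.@.@.@.@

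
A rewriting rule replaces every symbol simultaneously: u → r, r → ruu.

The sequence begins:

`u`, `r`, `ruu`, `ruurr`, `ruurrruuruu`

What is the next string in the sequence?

ruurrruuruuruurrruurr

Rewriting each symbol of ruurrruuruu: r→ruu, u→r, u→r, r→ruu, r→ruu, r→ruu, u→r, u→r, r→ruu, u→r, u→r, which concatenates to ruu r r ruu ruu ruu r r ruu r r.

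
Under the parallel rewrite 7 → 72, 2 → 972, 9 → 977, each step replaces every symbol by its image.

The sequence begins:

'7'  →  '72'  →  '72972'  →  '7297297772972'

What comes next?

729729777297297772727297297772972

Replace each of the 13 characters of 7297297772972 in place — 72 972 977 72 972 977 72 72 72 972 977 72 972 — and concatenate.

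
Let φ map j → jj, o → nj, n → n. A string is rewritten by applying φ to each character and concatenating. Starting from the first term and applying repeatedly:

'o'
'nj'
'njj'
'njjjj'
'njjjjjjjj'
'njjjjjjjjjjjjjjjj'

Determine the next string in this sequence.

njjjjjjjjjjjjjjjjjjjjjjjjjjjjjjjj

φ(njjjjjjjjjjjjjjjj) expands symbol-by-symbol to n jj jj jj jj jj jj jj jj jj jj jj jj jj jj jj jj; joining the 17 pieces gives the next term.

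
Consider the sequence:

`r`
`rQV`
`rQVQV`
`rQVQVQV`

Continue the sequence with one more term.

rQVQVQVQV

Each term is the previous one with QV appended.
So the next term is rQVQVQV·QV.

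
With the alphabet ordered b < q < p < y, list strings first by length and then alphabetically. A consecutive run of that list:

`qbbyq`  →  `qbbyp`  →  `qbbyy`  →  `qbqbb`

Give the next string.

Find the rightmost character of qbqbb below y, bump it to the next letter, and reset everything to its right to b.

qbqbq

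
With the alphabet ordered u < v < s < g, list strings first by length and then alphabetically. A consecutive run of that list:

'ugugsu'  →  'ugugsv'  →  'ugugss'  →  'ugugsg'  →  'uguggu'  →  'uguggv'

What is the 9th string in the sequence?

Advancing 3 positions from uguggv through uguggv → uguggs → uguggg reaches term 9.

ugvuuu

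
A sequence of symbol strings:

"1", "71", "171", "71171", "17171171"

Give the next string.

This is a Fibonacci-style word recurrence s(k) = s(k−2)·s(k−1): e.g. 1·71 = 171.
Continuing: 71171 · 17171171 gives term 6.

7117117171171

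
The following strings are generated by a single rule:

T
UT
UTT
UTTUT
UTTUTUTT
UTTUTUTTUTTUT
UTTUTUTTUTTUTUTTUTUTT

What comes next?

UTTUTUTTUTTUTUTTUTUTTUTTUTUTTUTTUT

Each term (from the third on) is the previous term followed by the one before it: term 3 = UT·T = UTT.
The next term joins UTTUTUTTUTTUTUTTUTUTT and UTTUTUTTUTTUT.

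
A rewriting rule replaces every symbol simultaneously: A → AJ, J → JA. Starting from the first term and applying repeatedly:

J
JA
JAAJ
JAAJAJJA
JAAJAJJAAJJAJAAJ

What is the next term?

JAAJAJJAAJJAJAAJAJJAJAAJJAAJAJJA

φ(JAAJAJJAAJJAJAAJ) expands symbol-by-symbol to JA AJ AJ JA AJ JA JA AJ AJ JA JA AJ JA AJ AJ JA; joining the 16 pieces gives the next term.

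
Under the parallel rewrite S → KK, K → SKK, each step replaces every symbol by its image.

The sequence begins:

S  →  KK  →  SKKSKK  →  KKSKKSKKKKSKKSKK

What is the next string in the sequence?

Rewriting the 16 symbols of KKSKKSKKKKSKKSKK one by one yields SKK SKK KK SKK SKK KK SKK SKK SKK SKK KK SKK SKK KK SKK SKK; concatenated:

SKKSKKKKSKKSKKKKSKKSKKSKKSKKKKSKKSKKKKSKKSKK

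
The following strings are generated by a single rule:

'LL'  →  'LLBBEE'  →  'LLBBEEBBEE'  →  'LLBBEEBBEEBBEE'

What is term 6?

LLBBEEBBEEBBEEBBEEBBEE

The strings grow by a fixed suffix BBEE each time.
From LLBBEEBBEEBBEE, 2 further steps: LLBBEEBBEEBBEE → LLBBEEBBEEBBEEBBEE → (answer).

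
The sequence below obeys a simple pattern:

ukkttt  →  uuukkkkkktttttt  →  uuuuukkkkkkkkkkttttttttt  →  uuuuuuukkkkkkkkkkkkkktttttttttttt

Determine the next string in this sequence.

uuuuuuuuukkkkkkkkkkkkkkkkkkttttttttttttttt

The n-th term is 2n-1 u's then 4n-2 k's then 3n t's (n = 1, 2, …).
Setting n = 5 gives 9, 18, 15 characters in each block.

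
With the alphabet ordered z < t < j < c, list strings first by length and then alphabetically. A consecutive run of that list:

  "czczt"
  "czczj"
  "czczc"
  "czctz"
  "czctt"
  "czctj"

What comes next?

The successor of czctj increments the rightmost position that isn't already c and resets every position after it to z.

czctc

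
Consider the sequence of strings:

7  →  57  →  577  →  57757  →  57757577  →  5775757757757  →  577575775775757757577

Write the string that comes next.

From term 3 onward, concatenate the last term with the second-to-last: 57·7 = 577, 577·57 = 57757, …
So term 8 is 577575775775757757577·5775757757757.

5775757757757577575775775757757757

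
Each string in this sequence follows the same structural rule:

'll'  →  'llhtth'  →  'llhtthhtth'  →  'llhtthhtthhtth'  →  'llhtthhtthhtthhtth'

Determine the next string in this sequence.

llhtthhtthhtthhtthhtth

The strings grow by a fixed suffix htth each time.
So the next term is llhtthhtthhtthhtth·htth.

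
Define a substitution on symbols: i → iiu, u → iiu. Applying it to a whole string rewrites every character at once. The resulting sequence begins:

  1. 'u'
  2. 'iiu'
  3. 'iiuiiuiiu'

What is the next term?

Expanding iiuiiuiiu: i→iiu, i→iiu, u→iiu, i→iiu, i→iiu, u→iiu, i→iiu, i→iiu, u→iiu. Concatenated: iiu iiu iiu iiu iiu iiu iiu iiu iiu.

iiuiiuiiuiiuiiuiiuiiuiiuiiu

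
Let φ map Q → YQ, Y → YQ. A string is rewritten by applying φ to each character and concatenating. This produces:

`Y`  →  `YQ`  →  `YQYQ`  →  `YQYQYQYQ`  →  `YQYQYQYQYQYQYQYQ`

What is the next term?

YQYQYQYQYQYQYQYQYQYQYQYQYQYQYQYQ

φ(YQYQYQYQYQYQYQYQ) expands symbol-by-symbol to YQ YQ YQ YQ YQ YQ YQ YQ YQ YQ YQ YQ YQ YQ YQ YQ; joining the 16 pieces gives the next term.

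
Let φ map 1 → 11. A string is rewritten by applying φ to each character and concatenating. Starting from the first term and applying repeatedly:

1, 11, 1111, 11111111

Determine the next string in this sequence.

Expanding 11111111: 1→11, 1→11, 1→11, 1→11, 1→11, 1→11, 1→11, 1→11. Concatenated: 11 11 11 11 11 11 11 11.

1111111111111111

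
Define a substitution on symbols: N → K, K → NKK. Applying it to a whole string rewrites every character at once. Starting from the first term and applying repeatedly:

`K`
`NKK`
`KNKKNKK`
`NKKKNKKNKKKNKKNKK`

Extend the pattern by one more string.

Applying the rule to each of the 17 symbols of NKKKNKKNKKKNKKNKK gives the pieces K NKK NKK NKK K NKK NKK K NKK NKK NKK K NKK NKK K NKK NKK, which concatenate to the answer.

KNKKNKKNKKKNKKNKKKNKKNKKNKKKNKKNKKKNKKNKK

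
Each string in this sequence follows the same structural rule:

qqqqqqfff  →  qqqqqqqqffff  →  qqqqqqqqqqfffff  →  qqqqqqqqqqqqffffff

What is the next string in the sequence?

qqqqqqqqqqqqqqfffffff

The n-th term is 2n q's then n f's, where the shown terms are n = 3, 4, 5, 6.
At n = 7 the blocks have lengths 14, 7.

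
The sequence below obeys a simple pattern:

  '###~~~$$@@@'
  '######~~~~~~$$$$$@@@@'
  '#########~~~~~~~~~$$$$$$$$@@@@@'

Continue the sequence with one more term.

Each string has the form #^{3n} ~^{3n} $^{3n-1} @^{n+2} (n = 1, 2, …).
Setting n = 4 gives 12, 12, 11, 6 characters in each block.

############~~~~~~~~~~~~$$$$$$$$$$$@@@@@@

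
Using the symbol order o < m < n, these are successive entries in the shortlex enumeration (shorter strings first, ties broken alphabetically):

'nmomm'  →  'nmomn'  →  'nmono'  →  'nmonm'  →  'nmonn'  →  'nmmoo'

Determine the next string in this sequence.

nmmom

Find the rightmost character of nmmoo below n, bump it to the next letter, and reset everything to its right to o.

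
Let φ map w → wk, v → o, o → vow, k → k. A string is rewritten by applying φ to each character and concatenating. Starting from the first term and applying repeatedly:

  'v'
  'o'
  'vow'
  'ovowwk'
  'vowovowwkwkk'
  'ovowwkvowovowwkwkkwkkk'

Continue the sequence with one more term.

Rewriting the 22 symbols of ovowwkvowovowwkwkkwkkk one by one yields vow o vow wk wk k o vow wk vow o vow wk wk k wk k k wk k k k; concatenated:

vowovowwkwkkovowwkvowovowwkwkkwkkkwkkkk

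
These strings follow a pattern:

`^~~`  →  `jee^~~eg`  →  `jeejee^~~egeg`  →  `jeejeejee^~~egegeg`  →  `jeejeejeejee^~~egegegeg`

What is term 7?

jeejeejeejeejeejee^~~egegegegegeg

Each term wraps the previous one in jee on the left and eg on the right.
From jeejeejeejee^~~egegegeg, 2 further steps: jeejeejeejee^~~egegegeg → jeejeejeejeejee^~~egegegegeg → (answer).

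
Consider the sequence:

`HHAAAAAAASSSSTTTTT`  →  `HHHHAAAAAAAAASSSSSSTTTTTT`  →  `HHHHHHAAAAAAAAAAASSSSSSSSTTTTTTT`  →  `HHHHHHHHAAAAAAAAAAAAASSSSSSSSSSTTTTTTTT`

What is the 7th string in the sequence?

HHHHHHHHHHHHHHAAAAAAAAAAAAAAAAAAASSSSSSSSSSSSSSSSTTTTTTTTTTT

Reading off run lengths: H runs 2, 4, 6, 8; A runs 7, 9, 11, 13; S runs 4, 6, 8, 10; T runs 5, 6, 7, 8 — each is linear in n, where the shown terms are n = 2, 3, 4, 5.
For term 7, n = 8, so the run lengths are 14, 19, 16, 11.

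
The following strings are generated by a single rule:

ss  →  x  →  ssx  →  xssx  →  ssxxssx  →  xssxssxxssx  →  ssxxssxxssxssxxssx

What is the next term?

xssxssxxssxssxxssxxssxssxxssx

This is a Fibonacci-style word recurrence s(k) = s(k−2)·s(k−1): e.g. ss·x = ssx.
Continuing: xssxssxxssx · ssxxssxxssxssxxssx gives term 8.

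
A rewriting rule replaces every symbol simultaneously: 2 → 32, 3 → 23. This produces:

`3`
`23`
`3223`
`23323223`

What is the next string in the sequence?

3223233223323223

Apply φ to 23323223 symbol by symbol: 2→32, 3→23, 3→23, 2→32, 3→23, 2→32, 2→32, 3→23; joined: 32 23 23 32 23 32 32 23.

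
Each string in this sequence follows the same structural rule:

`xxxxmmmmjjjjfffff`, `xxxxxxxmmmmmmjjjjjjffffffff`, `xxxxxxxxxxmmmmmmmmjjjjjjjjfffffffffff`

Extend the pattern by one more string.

Term n consists of 3n+1 x's, followed by 2n+2 m's, followed by 2n+2 j's, followed by 3n+2 f's (n = 1, 2, …).
For the next term, n = 4, so the run lengths are 13, 10, 10, 14.

xxxxxxxxxxxxxmmmmmmmmmmjjjjjjjjjjffffffffffffff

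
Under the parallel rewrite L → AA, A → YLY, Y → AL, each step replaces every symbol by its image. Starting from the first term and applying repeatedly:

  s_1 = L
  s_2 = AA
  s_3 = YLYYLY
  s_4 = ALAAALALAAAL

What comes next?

Apply φ to ALAAALALAAAL symbol by symbol: A→YLY, L→AA, A→YLY, A→YLY, A→YLY, L→AA, A→YLY, L→AA, A→YLY, A→YLY, A→YLY, L→AA; joined: YLY AA YLY YLY YLY AA YLY AA YLY YLY YLY AA.

YLYAAYLYYLYYLYAAYLYAAYLYYLYYLYAA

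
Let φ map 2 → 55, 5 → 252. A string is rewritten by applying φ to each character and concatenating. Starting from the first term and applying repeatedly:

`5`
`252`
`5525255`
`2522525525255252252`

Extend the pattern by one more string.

Applying the rule to each of the 19 symbols of 2522525525255252252 gives the pieces 55 252 55 55 252 55 252 252 55 252 55 252 252 55 252 55 55 252 55, which concatenate to the answer.

55252555525255252252552525525225255252555525255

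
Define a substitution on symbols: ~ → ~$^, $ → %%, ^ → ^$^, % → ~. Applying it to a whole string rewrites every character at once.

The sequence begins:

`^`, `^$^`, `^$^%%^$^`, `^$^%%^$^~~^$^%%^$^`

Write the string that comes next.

Replace each of the 18 characters of ^$^%%^$^~~^$^%%^$^ in place — ^$^ %% ^$^ ~ ~ ^$^ %% ^$^ ~$^ ~$^ ^$^ %% ^$^ ~ ~ ^$^ %% ^$^ — and concatenate.

^$^%%^$^~~^$^%%^$^~$^~$^^$^%%^$^~~^$^%%^$^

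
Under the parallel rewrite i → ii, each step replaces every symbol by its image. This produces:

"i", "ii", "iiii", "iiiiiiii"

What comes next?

Apply φ to iiiiiiii symbol by symbol: i→ii, i→ii, i→ii, i→ii, i→ii, i→ii, i→ii, i→ii; joined: ii ii ii ii ii ii ii ii.

iiiiiiiiiiiiiiii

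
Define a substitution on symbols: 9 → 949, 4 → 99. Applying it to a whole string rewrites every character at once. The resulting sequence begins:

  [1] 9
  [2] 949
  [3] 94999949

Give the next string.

Rewriting each symbol of 94999949: 9→949, 4→99, 9→949, 9→949, 9→949, 9→949, 4→99, 9→949, which concatenates to 949 99 949 949 949 949 99 949.

9499994994994994999949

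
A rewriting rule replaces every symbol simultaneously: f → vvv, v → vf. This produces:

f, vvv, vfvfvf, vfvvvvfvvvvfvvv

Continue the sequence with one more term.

vfvvvvfvfvfvfvvvvfvfvfvfvvvvfvfvf

Applying the rule to each of the 15 symbols of vfvvvvfvvvvfvvv gives the pieces vf vvv vf vf vf vf vvv vf vf vf vf vvv vf vf vf, which concatenate to the answer.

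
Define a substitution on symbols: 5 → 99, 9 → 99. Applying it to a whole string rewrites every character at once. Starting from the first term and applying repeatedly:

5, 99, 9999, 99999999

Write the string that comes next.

Apply φ to 99999999 symbol by symbol: 9→99, 9→99, 9→99, 9→99, 9→99, 9→99, 9→99, 9→99; joined: 99 99 99 99 99 99 99 99.

9999999999999999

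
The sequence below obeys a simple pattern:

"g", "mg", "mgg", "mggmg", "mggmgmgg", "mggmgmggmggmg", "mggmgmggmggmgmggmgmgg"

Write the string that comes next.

mggmgmggmggmgmggmgmggmggmgmggmggmg

From term 3 onward, concatenate the last term with the second-to-last: mg·g = mgg, mgg·mg = mggmg, …
The next term joins mggmgmggmggmgmggmgmgg and mggmgmggmggmg.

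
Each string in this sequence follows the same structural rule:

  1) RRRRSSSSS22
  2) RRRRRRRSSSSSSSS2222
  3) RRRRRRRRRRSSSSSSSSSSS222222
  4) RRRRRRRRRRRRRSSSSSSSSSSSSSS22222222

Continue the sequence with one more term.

RRRRRRRRRRRRRRRRSSSSSSSSSSSSSSSSS2222222222

The n-th term is 3n-2 R's then 3n-1 S's then 2n-2 2's, where the shown terms are n = 2, 3, 4, 5.
For the next term, n = 6, so the run lengths are 16, 17, 10.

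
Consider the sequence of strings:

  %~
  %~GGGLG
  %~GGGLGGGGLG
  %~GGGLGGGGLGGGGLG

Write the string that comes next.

%~GGGLGGGGLGGGGLGGGGLG

Each term is the previous one with GGGLG appended.
So the next term is %~GGGLGGGGLGGGGLG·GGGLG.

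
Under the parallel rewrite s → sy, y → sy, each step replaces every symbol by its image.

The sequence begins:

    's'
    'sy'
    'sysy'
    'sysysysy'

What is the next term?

Apply φ to sysysysy symbol by symbol: s→sy, y→sy, s→sy, y→sy, s→sy, y→sy, s→sy, y→sy; joined: sy sy sy sy sy sy sy sy.

sysysysysysysysy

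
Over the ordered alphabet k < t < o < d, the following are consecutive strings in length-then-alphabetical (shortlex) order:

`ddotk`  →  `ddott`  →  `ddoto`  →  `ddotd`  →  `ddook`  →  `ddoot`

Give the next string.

Find the rightmost character of ddoot below d, bump it to the next letter, and reset everything to its right to k.

ddooo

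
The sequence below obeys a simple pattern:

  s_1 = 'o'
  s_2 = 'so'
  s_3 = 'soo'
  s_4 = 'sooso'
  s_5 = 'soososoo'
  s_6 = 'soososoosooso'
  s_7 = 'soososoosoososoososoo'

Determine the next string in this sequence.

soososoosoososoososoosoososoosooso

Each term (from the third on) is the previous term followed by the one before it: term 3 = so·o = soo.
The next term joins soososoosoososoososoo and soososoosooso.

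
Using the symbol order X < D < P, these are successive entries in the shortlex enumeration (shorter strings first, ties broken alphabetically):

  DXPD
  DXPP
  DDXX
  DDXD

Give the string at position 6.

DDDX

Continuing the enumeration 2 steps past DDXD: DDXD → DDXP → (answer).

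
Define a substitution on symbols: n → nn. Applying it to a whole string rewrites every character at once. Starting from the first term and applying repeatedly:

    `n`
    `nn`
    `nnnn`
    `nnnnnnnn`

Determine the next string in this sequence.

nnnnnnnnnnnnnnnn

Rewriting each symbol of nnnnnnnn: n→nn, n→nn, n→nn, n→nn, n→nn, n→nn, n→nn, n→nn, which concatenates to nn nn nn nn nn nn nn nn.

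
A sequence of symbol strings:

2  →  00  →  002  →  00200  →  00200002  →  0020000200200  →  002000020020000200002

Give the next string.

0020000200200002000020020000200200

This is a Fibonacci-style word recurrence s(k) = s(k−1)·s(k−2): e.g. 00·2 = 002.
So term 8 is 002000020020000200002·0020000200200.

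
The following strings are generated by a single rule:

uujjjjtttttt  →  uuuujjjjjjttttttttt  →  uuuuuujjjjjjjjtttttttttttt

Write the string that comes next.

uuuuuuuujjjjjjjjjjttttttttttttttt

The n-th term is 2n-2 u's then 2n j's then 3n t's, where the shown terms are n = 2, 3, 4.
For the next term, n = 5, so the run lengths are 8, 10, 15.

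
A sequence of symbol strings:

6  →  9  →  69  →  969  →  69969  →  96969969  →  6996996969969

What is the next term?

From term 3 onward, concatenate the second-to-last term with the last: 6·9 = 69, 9·69 = 969, …
So term 8 is 96969969·6996996969969.

969699696996996969969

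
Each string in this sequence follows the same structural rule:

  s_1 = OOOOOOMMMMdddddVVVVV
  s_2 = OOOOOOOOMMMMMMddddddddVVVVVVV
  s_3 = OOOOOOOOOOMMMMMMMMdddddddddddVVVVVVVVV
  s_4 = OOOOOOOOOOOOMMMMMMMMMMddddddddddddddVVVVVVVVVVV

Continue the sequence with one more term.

OOOOOOOOOOOOOOMMMMMMMMMMMMdddddddddddddddddVVVVVVVVVVVVV

Each string has the form O^{2n+2} M^{2n} d^{3n-1} V^{2n+1}, where the shown terms are n = 2, 3, 4, 5.
For the next term, n = 6, so the run lengths are 14, 12, 17, 13.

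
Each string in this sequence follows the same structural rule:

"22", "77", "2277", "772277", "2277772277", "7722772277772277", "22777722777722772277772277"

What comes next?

From term 3 onward, concatenate the second-to-last term with the last: 22·77 = 2277, 77·2277 = 772277, …
The next term joins 7722772277772277 and 22777722777722772277772277.

772277227777227722777722777722772277772277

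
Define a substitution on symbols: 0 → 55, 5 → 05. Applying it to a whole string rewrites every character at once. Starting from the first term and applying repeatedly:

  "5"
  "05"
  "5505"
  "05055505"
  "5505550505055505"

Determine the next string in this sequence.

φ(5505550505055505) expands symbol-by-symbol to 05 05 55 05 05 05 55 05 55 05 55 05 05 05 55 05; joining the 16 pieces gives the next term.

05055505050555055505550505055505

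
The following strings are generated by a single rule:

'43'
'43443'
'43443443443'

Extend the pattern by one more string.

Each string is two copies of the previous one joined by '4'.
Doubling 43443443443 with '4' between the halves:

43443443443443443443443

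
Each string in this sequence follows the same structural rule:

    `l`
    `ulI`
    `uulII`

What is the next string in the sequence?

Every step adds u to the front and I to the end of the previous string.
One more step from uulII gives the answer.

uuulIII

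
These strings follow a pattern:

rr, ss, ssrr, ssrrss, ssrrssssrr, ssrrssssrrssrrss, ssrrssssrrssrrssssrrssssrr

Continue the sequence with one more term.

ssrrssssrrssrrssssrrssssrrssrrssssrrssrrss

Each term (from the third on) is the previous term followed by the one before it: term 3 = ss·rr = ssrr.
The next term joins ssrrssssrrssrrssssrrssssrr and ssrrssssrrssrrss.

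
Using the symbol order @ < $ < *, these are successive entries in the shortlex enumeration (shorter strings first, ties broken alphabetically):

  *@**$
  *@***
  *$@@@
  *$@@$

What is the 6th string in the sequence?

*$@$@

Advancing 2 positions from *$@@$ through *$@@$ → *$@@* reaches term 6.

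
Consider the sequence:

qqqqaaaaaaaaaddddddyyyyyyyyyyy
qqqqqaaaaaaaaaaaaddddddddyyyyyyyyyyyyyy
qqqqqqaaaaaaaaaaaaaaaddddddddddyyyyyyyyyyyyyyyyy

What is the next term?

The n-th term is n+1 q's then 3n a's then 2n d's then 3n+2 y's, where the shown terms are n = 3, 4, 5.
For the next term, n = 6, so the run lengths are 7, 18, 12, 20.

qqqqqqqaaaaaaaaaaaaaaaaaaddddddddddddyyyyyyyyyyyyyyyyyyyy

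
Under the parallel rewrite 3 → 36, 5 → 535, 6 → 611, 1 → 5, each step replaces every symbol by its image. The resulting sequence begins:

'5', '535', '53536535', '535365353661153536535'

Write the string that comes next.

5353653536611535365353661161155535365353661153536535

φ(535365353661153536535) expands symbol-by-symbol to 535 36 535 36 611 535 36 535 36 611 611 5 5 535 36 535 36 611 535 36 535; joining the 21 pieces gives the next term.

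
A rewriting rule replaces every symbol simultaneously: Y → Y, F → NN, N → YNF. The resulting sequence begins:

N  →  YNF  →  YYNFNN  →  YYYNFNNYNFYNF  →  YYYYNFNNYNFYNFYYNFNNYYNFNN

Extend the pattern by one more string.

YYYYYNFNNYNFYNFYYNFNNYYNFNNYYYNFNNYNFYNFYYYNFNNYNFYNF

Replace each of the 26 characters of YYYYNFNNYNFYNFYYNFNNYYNFNN in place — Y Y Y Y YNF NN YNF YNF Y YNF NN Y YNF NN Y Y YNF NN YNF YNF Y Y YNF NN YNF YNF — and concatenate.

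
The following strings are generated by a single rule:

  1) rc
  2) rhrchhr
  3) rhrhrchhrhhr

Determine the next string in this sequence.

s(k+1) = rh·s(k)·hhr, so each term gains rh as a prefix and hhr as a suffix.
One more step from rhrhrchhrhhr gives the answer.

rhrhrhrchhrhhrhhr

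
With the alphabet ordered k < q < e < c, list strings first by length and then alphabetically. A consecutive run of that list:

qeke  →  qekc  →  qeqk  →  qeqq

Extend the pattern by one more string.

qeqe

The successor of qeqq increments the rightmost position that isn't already c and resets every position after it to k.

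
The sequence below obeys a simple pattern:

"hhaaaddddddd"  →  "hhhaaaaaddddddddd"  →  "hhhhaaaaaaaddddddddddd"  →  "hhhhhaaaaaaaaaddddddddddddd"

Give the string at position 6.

Each string has the form h^{n} a^{2n-1} d^{2n+3}, where the shown terms are n = 2, 3, 4, 5.
Setting n = 7 gives 7, 13, 17 characters in each block.

hhhhhhhaaaaaaaaaaaaaddddddddddddddddd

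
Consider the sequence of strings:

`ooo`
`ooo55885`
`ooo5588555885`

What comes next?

Every step adds 55885 to the end: s(k+1) = s(k)·55885.
So the next term is ooo5588555885·55885.

ooo558855588555885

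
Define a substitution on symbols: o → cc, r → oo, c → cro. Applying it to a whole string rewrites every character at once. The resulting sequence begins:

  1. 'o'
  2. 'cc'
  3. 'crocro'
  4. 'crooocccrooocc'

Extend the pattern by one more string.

crooocccccccrocrocrooocccccccrocro

Applying the rule to each of the 14 symbols of crooocccrooocc gives the pieces cro oo cc cc cc cro cro cro oo cc cc cc cro cro, which concatenate to the answer.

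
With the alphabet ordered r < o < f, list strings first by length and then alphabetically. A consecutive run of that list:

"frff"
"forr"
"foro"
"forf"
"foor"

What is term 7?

foof

Stepping forward 2 times from foor: foor → fooo, then the target.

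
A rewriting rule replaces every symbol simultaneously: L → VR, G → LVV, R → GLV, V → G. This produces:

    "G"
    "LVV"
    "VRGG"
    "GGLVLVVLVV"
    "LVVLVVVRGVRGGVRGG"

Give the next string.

Applying the rule to each of the 17 symbols of LVVLVVVRGVRGGVRGG gives the pieces VR G G VR G G G GLV LVV G GLV LVV LVV G GLV LVV LVV, which concatenate to the answer.

VRGGVRGGGGLVLVVGGLVLVVLVVGGLVLVVLVV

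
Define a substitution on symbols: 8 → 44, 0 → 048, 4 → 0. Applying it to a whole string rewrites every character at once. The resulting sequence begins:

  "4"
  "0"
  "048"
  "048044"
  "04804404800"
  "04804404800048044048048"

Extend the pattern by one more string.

Rewriting the 23 symbols of 04804404800048044048048 one by one yields 048 0 44 048 0 0 048 0 44 048 048 048 0 44 048 0 0 048 0 44 048 0 44; concatenated:

0480440480004804404804804804404800048044048044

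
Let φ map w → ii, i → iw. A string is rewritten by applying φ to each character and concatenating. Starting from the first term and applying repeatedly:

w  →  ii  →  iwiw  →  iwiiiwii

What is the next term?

Apply φ to iwiiiwii symbol by symbol: i→iw, w→ii, i→iw, i→iw, i→iw, w→ii, i→iw, i→iw; joined: iw ii iw iw iw ii iw iw.

iwiiiwiwiwiiiwiw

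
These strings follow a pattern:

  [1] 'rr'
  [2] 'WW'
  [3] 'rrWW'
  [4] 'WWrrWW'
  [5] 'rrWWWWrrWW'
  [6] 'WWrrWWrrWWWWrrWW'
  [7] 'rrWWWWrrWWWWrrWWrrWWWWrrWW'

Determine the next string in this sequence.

This is a Fibonacci-style word recurrence s(k) = s(k−2)·s(k−1): e.g. rr·WW = rrWW.
So term 8 is WWrrWWrrWWWWrrWW·rrWWWWrrWWWWrrWWrrWWWWrrWW.

WWrrWWrrWWWWrrWWrrWWWWrrWWWWrrWWrrWWWWrrWW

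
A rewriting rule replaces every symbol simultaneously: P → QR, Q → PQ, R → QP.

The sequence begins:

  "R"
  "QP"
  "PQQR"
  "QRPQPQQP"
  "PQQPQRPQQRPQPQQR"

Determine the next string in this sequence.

QRPQPQQRPQQPQRPQPQQPQRPQQRPQPQQP

φ(PQQPQRPQQRPQPQQR) expands symbol-by-symbol to QR PQ PQ QR PQ QP QR PQ PQ QP QR PQ QR PQ PQ QP; joining the 16 pieces gives the next term.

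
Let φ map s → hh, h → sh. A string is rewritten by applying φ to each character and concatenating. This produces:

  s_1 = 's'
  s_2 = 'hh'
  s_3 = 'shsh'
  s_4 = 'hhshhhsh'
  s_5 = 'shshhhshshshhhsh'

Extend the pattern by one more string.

hhshhhshshshhhshhhshhhshshshhhsh

φ(shshhhshshshhhsh) expands symbol-by-symbol to hh sh hh sh sh sh hh sh hh sh hh sh sh sh hh sh; joining the 16 pieces gives the next term.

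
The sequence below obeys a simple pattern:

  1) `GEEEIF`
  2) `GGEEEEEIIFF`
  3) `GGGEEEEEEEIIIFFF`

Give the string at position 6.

GGGGGGEEEEEEEEEEEEEIIIIIIFFFFFF

Term n consists of n G's, followed by 2n+1 E's, followed by n I's, followed by n F's (n = 1, 2, …).
At n = 6 the blocks have lengths 6, 13, 6, 6.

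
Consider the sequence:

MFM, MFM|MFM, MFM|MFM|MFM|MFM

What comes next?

s(k+1) = s(k)·|·s(k) — each term doubles the last with '|' between the halves.
Doubling MFM|MFM|MFM|MFM with '|' between the halves:

MFM|MFM|MFM|MFM|MFM|MFM|MFM|MFM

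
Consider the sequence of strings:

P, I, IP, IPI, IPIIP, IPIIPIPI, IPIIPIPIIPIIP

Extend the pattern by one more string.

This is a Fibonacci-style word recurrence s(k) = s(k−1)·s(k−2): e.g. I·P = IP.
So term 8 is IPIIPIPIIPIIP·IPIIPIPI.

IPIIPIPIIPIIPIPIIPIPI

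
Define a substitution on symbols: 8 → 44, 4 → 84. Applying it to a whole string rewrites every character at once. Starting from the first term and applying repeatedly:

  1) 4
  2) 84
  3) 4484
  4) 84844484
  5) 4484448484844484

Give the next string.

Applying the rule to each of the 16 symbols of 4484448484844484 gives the pieces 84 84 44 84 84 84 44 84 44 84 44 84 84 84 44 84, which concatenate to the answer.

84844484848444844484448484844484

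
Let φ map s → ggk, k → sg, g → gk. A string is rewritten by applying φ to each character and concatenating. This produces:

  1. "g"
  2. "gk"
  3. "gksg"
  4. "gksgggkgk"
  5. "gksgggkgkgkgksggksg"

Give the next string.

gksgggkgkgkgksggksggksggksgggkgkgksgggkgk

φ(gksgggkgkgkgksggksg) expands symbol-by-symbol to gk sg ggk gk gk gk sg gk sg gk sg gk sg ggk gk gk sg ggk gk; joining the 19 pieces gives the next term.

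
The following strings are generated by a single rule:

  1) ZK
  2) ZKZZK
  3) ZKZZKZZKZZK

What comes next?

ZKZZKZZKZZKZZKZZKZZKZZK

s(k+1) = s(k)·Z·s(k) — each term doubles the last with 'Z' between the halves.
One more doubling of ZKZZKZZKZZK gives the answer.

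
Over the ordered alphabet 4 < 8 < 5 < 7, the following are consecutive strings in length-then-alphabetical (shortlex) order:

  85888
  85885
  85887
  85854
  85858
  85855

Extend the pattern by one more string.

Find the rightmost character of 85855 below 7, bump it to the next letter, and reset everything to its right to 4.

85857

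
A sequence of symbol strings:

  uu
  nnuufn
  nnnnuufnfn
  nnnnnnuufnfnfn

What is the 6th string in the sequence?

Every step adds nn to the front and fn to the end of the previous string.
From nnnnnnuufnfnfn, 2 further steps: nnnnnnuufnfnfn → nnnnnnnnuufnfnfnfn → (answer).

nnnnnnnnnnuufnfnfnfnfn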